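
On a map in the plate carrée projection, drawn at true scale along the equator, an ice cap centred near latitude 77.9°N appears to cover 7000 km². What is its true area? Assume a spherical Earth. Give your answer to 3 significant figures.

Plate carrée maps x = Rλ, y = Rφ. The meridian scale is h = 1 and the parallel scale is k = 1/cos φ = sec φ.
Areal scale = h·k = 1 × sec φ; at 77.9°, h = 1.000, k = 4.771, so h·k = 4.771.
True area = apparent / (areal scale) = 7000 / 4.771 ≈ 1470 km².

1470 km²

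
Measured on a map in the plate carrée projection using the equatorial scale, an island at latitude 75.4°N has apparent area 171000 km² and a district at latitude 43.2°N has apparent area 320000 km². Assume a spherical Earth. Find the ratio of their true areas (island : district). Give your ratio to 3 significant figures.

On the plate carrée, areal scale = h·k = 1 × sec φ, so true area = apparent × cos φ.
True area of island: 171000 × cos(75.4°) = 171000 × 0.2521 = 43100 km².
True area of district: 320000 × cos(43.2°) = 320000 × 0.7290 = 233300 km².
Ratio = 43100 / 233300 ≈ 0.185.

0.185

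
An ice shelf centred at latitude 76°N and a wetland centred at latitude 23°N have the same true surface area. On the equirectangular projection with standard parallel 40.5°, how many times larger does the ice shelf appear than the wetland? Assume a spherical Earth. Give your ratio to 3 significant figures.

With standard parallel φ₀ = 40.5°, the equirectangular projection gives x = Rλ cos φ₀, y = Rφ, so h = 1 and k = cos 40.5° / cos φ.
Areal scale at 76°: h·k = 1.000 × 3.143 = 3.143.
Areal scale at 23°: h·k = 1.000 × 0.8261 = 0.8261.
Ratio = 3.143/0.8261 ≈ 3.80.

3.80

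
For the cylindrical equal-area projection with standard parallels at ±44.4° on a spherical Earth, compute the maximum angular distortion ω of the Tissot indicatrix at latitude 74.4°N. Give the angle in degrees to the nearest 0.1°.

97.5°

A cylindrical equal-area projection with standard parallel φ₀ has meridian scale h = cos φ / cos φ₀ and parallel scale k = cos φ₀ / cos φ (so areas are preserved, h·k = 1).
At 74.4°: h = 0.3764, k = 2.657; principal scales a = 2.657, b = 0.3764.
sin(ω/2) = (a − b)/(a + b) = 2.280/3.033 = 0.7518, so ω = 2 arcsin(0.7518) ≈ 97.5°.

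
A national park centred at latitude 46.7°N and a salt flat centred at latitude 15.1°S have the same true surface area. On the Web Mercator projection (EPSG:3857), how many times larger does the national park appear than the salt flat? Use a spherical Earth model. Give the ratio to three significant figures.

Mercator is conformal with k = sec φ, so areal scale = k² = sec²φ.
At 46.7°: sec²(46.7°) = 1/0.6858² = 2.126.
At 15.1°: sec²(15.1°) = 1/0.9655² = 1.073.
Ratio = 2.126/1.073 = cos²(15.1°)/cos²(46.7°) ≈ 1.98.

1.98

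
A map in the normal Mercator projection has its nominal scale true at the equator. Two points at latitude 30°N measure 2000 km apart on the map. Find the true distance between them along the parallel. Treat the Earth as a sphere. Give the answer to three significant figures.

For Mercator, h = k = sec φ (a conformal cylindrical projection has a single point scale, 1/cos φ).
Along the parallel at 30°, map distances are exaggerated by k = sec 30° = 1.155.
True distance = 2000 / 1.155 = 2000 × cos 30° ≈ 1730 km.

1730 km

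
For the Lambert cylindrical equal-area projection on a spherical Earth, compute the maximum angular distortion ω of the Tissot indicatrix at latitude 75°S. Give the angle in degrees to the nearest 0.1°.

The Lambert cylindrical equal-area projection is the cylindrical equal-area projection with its standard parallel at the equator (φ₀ = 0). For cylindrical equal-area with standard parallel φ₀, h = cos φ / cos φ₀ and k = cos φ₀ / cos φ, so h·k = 1.
At 75°: h = 0.2588, k = 3.864; principal scales a = 3.864, b = 0.2588.
sin(ω/2) = (a − b)/(a + b) = 3.605/4.123 = 0.8744, so ω = 2 arcsin(0.8744) ≈ 122.0°.

122.0°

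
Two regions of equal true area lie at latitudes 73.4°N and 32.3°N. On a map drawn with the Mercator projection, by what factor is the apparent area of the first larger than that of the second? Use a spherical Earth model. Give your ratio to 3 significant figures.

8.75

Mercator areal scale is sec²φ.
At 73.4°: sec²(73.4°) = 1/0.2857² = 12.25.
At 32.3°: sec²(32.3°) = 1/0.8453² = 1.400.
Ratio = 12.25/1.400 = cos²(32.3°)/cos²(73.4°) ≈ 8.75.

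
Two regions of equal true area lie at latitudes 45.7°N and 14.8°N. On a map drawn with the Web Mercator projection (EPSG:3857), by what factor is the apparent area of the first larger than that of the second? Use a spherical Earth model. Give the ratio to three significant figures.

1.92

Mercator is conformal with k = sec φ, so areal scale = k² = sec²φ.
At 45.7°: sec²(45.7°) = 1/0.6984² = 2.050.
At 14.8°: sec²(14.8°) = 1/0.9668² = 1.070.
Ratio = 2.050/1.070 = cos²(14.8°)/cos²(45.7°) ≈ 1.92.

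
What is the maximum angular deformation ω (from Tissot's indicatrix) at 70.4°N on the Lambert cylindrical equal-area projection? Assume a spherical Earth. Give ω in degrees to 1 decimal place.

105.8°

The Lambert cylindrical equal-area projection is the cylindrical equal-area projection with its standard parallel at the equator (φ₀ = 0). For cylindrical equal-area with standard parallel φ₀, h = cos φ / cos φ₀ and k = cos φ₀ / cos φ, so h·k = 1.
At 70.4°: h = 0.3355, k = 2.981; principal scales a = 2.981, b = 0.3355.
sin(ω/2) = (a − b)/(a + b) = 2.646/3.317 = 0.7977, so ω = 2 arcsin(0.7977) ≈ 105.8°.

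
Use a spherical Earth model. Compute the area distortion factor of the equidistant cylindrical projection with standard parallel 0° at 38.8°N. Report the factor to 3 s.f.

1.28

Plate carrée maps x = Rλ, y = Rφ. The meridian scale is h = 1 and the parallel scale is k = 1/cos φ = sec φ.
Areal scale = h·k = 1 × sec φ; at 38.8°, h = 1.000, k = 1.283, so h·k = 1.283.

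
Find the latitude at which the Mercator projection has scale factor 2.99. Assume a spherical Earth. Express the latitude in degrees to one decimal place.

Mercator scale is k = sec φ = 1/cos φ.
1/cos φ = 2.99  ⇒  cos φ = 0.3344  ⇒  φ = arccos(0.3344) ≈ 70.5°.

70.5°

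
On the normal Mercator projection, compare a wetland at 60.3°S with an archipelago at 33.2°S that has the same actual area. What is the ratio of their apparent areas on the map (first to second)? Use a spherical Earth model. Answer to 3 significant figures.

Mercator areal scale is sec²φ.
At 60.3°: sec²(60.3°) = 1/0.4955² = 4.074.
At 33.2°: sec²(33.2°) = 1/0.8368² = 1.428.
Ratio = 4.074/1.428 = cos²(33.2°)/cos²(60.3°) ≈ 2.85.

2.85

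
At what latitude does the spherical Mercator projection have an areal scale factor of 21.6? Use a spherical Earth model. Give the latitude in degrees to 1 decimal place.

Mercator areal scale is sec²φ.
sec²φ = 21.6  ⇒  cos²φ = 0.04630  ⇒  cos φ = 0.2152.
φ = arccos(0.2152) ≈ 77.6°.

77.6°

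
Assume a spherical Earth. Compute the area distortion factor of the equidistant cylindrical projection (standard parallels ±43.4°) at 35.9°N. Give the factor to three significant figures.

0.897

In the equirectangular projection with standard parallel φ₀ = 43.4° (x = Rλ cos φ₀, y = Rφ), meridians are true-scale (h = 1) and the parallel scale is k = cos φ₀ / cos φ.
Areal scale = h·k = 1 × cos φ₀ / cos φ; at 35.9°, h = 1.000, k = 0.8970, so h·k = 0.8970.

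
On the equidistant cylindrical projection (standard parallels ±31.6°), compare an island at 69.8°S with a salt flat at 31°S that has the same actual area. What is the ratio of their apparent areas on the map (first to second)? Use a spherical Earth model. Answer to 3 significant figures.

2.48

In the equirectangular projection with standard parallel φ₀ = 31.6° (x = Rλ cos φ₀, y = Rφ), meridians are true-scale (h = 1) and the parallel scale is k = cos φ₀ / cos φ.
Areal scale at 69.8°: h·k = 1.000 × 2.467 = 2.467.
Areal scale at 31°: h·k = 1.000 × 0.9937 = 0.9937.
Ratio = 2.467/0.9937 ≈ 2.48.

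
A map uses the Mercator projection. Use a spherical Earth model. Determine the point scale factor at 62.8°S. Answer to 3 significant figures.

2.19

The Mercator projection is conformal; its linear scale factor is the same in every direction and equals sec φ = 1/cos φ.
k = 1/cos 62.8° = 1/0.4571 = 2.188.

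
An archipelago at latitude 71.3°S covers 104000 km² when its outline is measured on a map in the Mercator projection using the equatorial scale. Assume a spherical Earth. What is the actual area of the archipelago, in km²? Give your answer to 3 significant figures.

10700 km²

For Mercator, h = k = sec φ (a conformal cylindrical projection has a single point scale, 1/cos φ).
Areal scale = k² = sec²φ = 1/cos²(71.3°) = 1/0.3206² = 9.728.
True area = apparent / (areal scale) = 104000 / 9.728 ≈ 10700 km².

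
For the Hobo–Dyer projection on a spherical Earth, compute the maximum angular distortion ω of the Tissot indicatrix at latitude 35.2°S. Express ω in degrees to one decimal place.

Hobo–Dyer is a cylindrical equal-area projection with standard parallels at ±37.5°. For cylindrical equal-area with standard parallel φ₀, h = cos φ / cos φ₀ and k = cos φ₀ / cos φ, so h·k = 1.
At 35.2°: h = 1.030, k = 0.9709; principal scales a = 1.030, b = 0.9709.
sin(ω/2) = (a − b)/(a + b) = 0.05910/2.001 = 0.02954, so ω = 2 arcsin(0.02954) ≈ 3.4°.

3.4°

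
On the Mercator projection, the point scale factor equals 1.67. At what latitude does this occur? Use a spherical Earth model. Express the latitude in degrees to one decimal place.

Mercator scale is k = sec φ = 1/cos φ.
1/cos φ = 1.67  ⇒  cos φ = 0.5988  ⇒  φ = arccos(0.5988) ≈ 53.2°.

53.2°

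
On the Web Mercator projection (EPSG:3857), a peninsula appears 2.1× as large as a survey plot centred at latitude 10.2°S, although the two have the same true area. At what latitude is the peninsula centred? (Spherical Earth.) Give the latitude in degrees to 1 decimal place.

47.2°

Mercator areal scale is sec²φ, so apparent-area ratio = sec²φ₁ / sec²φ₂ = cos²φ₂ / cos²φ₁.
cos²φ₂ / cos²φ₁ = 2.1  ⇒  cos φ₁ = cos 10.2° / √2.1 = 0.9842/1.449 = 0.6792.
φ₁ = arccos(0.6792) ≈ 47.2°.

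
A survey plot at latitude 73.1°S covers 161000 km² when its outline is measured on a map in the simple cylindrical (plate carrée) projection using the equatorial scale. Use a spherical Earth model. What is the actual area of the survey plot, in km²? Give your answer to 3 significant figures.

In the plate carrée (x = Rλ, y = Rφ), meridians are true-scale (h = 1) and parallels are stretched by k = sec φ.
Areal scale = h·k = 1 × sec φ; at 73.1°, h = 1.000, k = 3.440, so h·k = 3.440.
True area = apparent / (areal scale) = 161000 / 3.440 ≈ 46800 km².

46800 km²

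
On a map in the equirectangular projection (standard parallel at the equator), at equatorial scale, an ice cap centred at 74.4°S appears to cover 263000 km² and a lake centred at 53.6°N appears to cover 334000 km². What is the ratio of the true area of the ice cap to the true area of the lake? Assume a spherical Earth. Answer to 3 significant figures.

0.357

Plate carrée has h = 1 and k = sec φ, giving areal scale sec φ; true area = (apparent area) · cos φ.
True area of ice cap: 263000 × cos(74.4°) = 263000 × 0.2689 = 70730 km².
True area of lake: 334000 × cos(53.6°) = 334000 × 0.5934 = 198200 km².
Ratio = 70730 / 198200 ≈ 0.357.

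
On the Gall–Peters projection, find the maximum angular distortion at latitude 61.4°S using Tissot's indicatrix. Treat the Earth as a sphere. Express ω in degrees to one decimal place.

43.6°

Gall–Peters is a cylindrical equal-area projection with standard parallels at ±45°. A cylindrical equal-area projection with standard parallel φ₀ has meridian scale h = cos φ / cos φ₀ and parallel scale k = cos φ₀ / cos φ (so areas are preserved, h·k = 1).
At 61.4°: h = 0.6770, k = 1.477; principal scales a = 1.477, b = 0.6770.
sin(ω/2) = (a − b)/(a + b) = 0.8002/2.154 = 0.3715, so ω = 2 arcsin(0.3715) ≈ 43.6°.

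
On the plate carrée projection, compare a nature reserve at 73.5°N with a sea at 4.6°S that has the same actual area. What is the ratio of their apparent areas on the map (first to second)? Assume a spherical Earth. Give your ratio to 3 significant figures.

For the equirectangular projection with φ₀ = 0 (plate carrée), h = 1 along meridians and k = sec φ along parallels.
Areal scale at 73.5°: h·k = 1.000 × 3.521 = 3.521.
Areal scale at 4.6°: h·k = 1.000 × 1.003 = 1.003.
Ratio = 3.521/1.003 ≈ 3.51.

3.51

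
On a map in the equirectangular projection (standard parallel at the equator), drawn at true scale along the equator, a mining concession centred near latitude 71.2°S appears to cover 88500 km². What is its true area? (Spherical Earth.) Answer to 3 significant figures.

In the plate carrée (x = Rλ, y = Rφ), meridians are true-scale (h = 1) and parallels are stretched by k = sec φ.
Areal scale = h·k = 1 × sec φ; at 71.2°, h = 1.000, k = 3.103, so h·k = 3.103.
True area = apparent / (areal scale) = 88500 / 3.103 ≈ 28500 km².

28500 km²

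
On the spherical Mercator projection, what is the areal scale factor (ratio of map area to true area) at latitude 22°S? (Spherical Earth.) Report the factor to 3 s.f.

The Mercator projection is conformal; its linear scale factor is the same in every direction and equals sec φ = 1/cos φ.
Areal scale = k² = sec²φ = 1/cos²(22°) = 1/0.9272² = 1.163.

1.16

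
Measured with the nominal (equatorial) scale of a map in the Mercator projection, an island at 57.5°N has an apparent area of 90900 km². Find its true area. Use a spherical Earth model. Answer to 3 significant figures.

26200 km²

For Mercator, h = k = sec φ (a conformal cylindrical projection has a single point scale, 1/cos φ).
Areal scale = k² = sec²φ = 1/cos²(57.5°) = 1/0.5373² = 3.464.
True area = apparent / (areal scale) = 90900 / 3.464 ≈ 26200 km².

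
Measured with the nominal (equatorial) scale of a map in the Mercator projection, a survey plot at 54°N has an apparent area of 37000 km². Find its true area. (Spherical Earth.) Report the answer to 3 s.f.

For Mercator, h = k = sec φ (a conformal cylindrical projection has a single point scale, 1/cos φ).
Areal scale = k² = sec²φ = 1/cos²(54°) = 1/0.5878² = 2.894.
True area = apparent / (areal scale) = 37000 / 2.894 ≈ 12800 km².

12800 km²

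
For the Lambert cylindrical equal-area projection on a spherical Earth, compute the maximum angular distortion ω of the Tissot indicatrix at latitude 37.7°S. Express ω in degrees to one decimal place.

The Lambert cylindrical equal-area projection is the cylindrical equal-area projection with its standard parallel at the equator (φ₀ = 0). For cylindrical equal-area with standard parallel φ₀, h = cos φ / cos φ₀ and k = cos φ₀ / cos φ, so h·k = 1.
At 37.7°: h = 0.7912, k = 1.264; principal scales a = 1.264, b = 0.7912.
sin(ω/2) = (a − b)/(a + b) = 0.4726/2.055 = 0.2300, so ω = 2 arcsin(0.2300) ≈ 26.6°.

26.6°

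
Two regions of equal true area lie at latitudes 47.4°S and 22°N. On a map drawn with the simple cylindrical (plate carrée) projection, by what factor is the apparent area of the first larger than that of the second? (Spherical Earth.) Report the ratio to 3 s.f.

In the plate carrée (x = Rλ, y = Rφ), meridians are true-scale (h = 1) and parallels are stretched by k = sec φ.
Areal scale at 47.4°: h·k = 1.000 × 1.477 = 1.477.
Areal scale at 22°: h·k = 1.000 × 1.079 = 1.079.
Ratio = 1.477/1.079 ≈ 1.37.

1.37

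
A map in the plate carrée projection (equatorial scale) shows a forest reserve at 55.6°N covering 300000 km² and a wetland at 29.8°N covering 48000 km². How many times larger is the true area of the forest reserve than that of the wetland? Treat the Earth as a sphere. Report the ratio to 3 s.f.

On the plate carrée, areal scale = h·k = 1 × sec φ, so true area = apparent × cos φ.
True area of forest reserve: 300000 × cos(55.6°) = 300000 × 0.5650 = 169500 km².
True area of wetland: 48000 × cos(29.8°) = 48000 × 0.8678 = 41650 km².
Ratio = 169500 / 41650 ≈ 4.07.

4.07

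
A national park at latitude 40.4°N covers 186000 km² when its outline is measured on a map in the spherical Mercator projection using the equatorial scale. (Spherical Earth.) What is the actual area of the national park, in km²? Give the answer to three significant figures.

108000 km²

Mercator is conformal, so the point scale is isotropic: h = k = sec φ = 1/cos φ.
Areal scale = k² = sec²φ = 1/cos²(40.4°) = 1/0.7615² = 1.724.
True area = apparent / (areal scale) = 186000 / 1.724 ≈ 108000 km².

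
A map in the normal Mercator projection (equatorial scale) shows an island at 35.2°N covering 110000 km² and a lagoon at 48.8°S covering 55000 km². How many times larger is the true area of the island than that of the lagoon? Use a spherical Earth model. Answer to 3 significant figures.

On Mercator the areal scale is sec²φ, so true area = apparent × cos²φ.
True area of island: 110000 × cos²(35.2°) = 110000 × 0.6677 = 73450 km².
True area of lagoon: 55000 × cos²(48.8°) = 55000 × 0.4339 = 23860 km².
Ratio = 73450 / 23860 ≈ 3.08.

3.08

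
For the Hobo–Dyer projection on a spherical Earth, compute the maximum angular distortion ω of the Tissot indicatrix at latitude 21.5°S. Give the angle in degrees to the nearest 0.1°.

18.2°

The Hobo–Dyer projection is cylindrical equal-area with φ₀ = 37.5°. Cylindrical equal-area (φ₀ = 37.5°): h = cos φ / cos 37.5° along meridians, k = cos 37.5° / cos φ along parallels; h·k = 1.
At 21.5°: h = 1.173, k = 0.8527; principal scales a = 1.173, b = 0.8527.
sin(ω/2) = (a − b)/(a + b) = 0.3201/2.025 = 0.1580, so ω = 2 arcsin(0.1580) ≈ 18.2°.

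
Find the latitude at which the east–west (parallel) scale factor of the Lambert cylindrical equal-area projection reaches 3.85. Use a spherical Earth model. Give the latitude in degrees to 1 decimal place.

The Lambert cylindrical equal-area projection is the cylindrical equal-area projection with its standard parallel at the equator (φ₀ = 0). A cylindrical equal-area projection with standard parallel φ₀ has meridian scale h = cos φ / cos φ₀ and parallel scale k = cos φ₀ / cos φ (so areas are preserved, h·k = 1).
k = cos φ₀ / cos φ = 3.85  ⇒  cos φ = cos 0° / 3.85 = 0.2597.
φ = arccos(0.2597) ≈ 74.9°.

74.9°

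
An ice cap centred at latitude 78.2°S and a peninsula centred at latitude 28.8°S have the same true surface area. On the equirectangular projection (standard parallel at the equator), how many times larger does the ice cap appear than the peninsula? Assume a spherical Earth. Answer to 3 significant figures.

4.29

In the plate carrée (x = Rλ, y = Rφ), meridians are true-scale (h = 1) and parallels are stretched by k = sec φ.
Areal scale at 78.2°: h·k = 1.000 × 4.890 = 4.890.
Areal scale at 28.8°: h·k = 1.000 × 1.141 = 1.141.
Ratio = 4.890/1.141 ≈ 4.29.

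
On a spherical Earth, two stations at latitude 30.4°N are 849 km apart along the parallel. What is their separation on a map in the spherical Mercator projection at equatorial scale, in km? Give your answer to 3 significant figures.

Mercator is conformal, so the point scale is isotropic: h = k = sec φ = 1/cos φ.
Along the parallel, k = sec 30.4° = 1/0.8625 = 1.159.
Map distance = 849 × 1.159 ≈ 984 km.

984 km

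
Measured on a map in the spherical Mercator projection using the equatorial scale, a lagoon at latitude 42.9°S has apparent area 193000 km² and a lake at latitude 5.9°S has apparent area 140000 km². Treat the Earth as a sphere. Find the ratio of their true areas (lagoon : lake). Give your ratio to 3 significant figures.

Since Mercator area scale is 1/cos²φ, the true area equals the apparent area multiplied by cos²φ.
True area of lagoon: 193000 × cos²(42.9°) = 193000 × 0.5366 = 103600 km².
True area of lake: 140000 × cos²(5.9°) = 140000 × 0.9894 = 138500 km².
Ratio = 103600 / 138500 ≈ 0.748.

0.748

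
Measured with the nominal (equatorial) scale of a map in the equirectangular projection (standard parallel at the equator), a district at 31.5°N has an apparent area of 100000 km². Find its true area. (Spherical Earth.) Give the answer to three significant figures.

In the plate carrée (x = Rλ, y = Rφ), meridians are true-scale (h = 1) and parallels are stretched by k = sec φ.
Areal scale = h·k = 1 × sec φ; at 31.5°, h = 1.000, k = 1.173, so h·k = 1.173.
True area = apparent / (areal scale) = 100000 / 1.173 ≈ 85300 km².

85300 km²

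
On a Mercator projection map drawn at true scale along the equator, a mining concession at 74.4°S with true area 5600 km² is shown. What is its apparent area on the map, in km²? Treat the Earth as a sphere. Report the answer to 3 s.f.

Mercator is conformal, so the point scale is isotropic: h = k = sec φ = 1/cos φ.
Areal scale = k² = sec²φ = 1/cos²(74.4°) = 1/0.2689² = 13.83.
Apparent area = 5600 × 13.83 ≈ 77400 km².

77400 km²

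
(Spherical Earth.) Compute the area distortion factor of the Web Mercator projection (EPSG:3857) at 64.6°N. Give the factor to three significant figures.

The Mercator projection is conformal; its linear scale factor is the same in every direction and equals sec φ = 1/cos φ.
Areal scale = k² = sec²φ = 1/cos²(64.6°) = 1/0.4289² = 5.435.

5.44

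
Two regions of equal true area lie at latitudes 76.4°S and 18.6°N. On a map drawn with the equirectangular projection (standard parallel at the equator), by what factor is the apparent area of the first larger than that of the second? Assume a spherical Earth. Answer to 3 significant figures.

4.03

In the plate carrée (x = Rλ, y = Rφ), meridians are true-scale (h = 1) and parallels are stretched by k = sec φ.
Areal scale at 76.4°: h·k = 1.000 × 4.253 = 4.253.
Areal scale at 18.6°: h·k = 1.000 × 1.055 = 1.055.
Ratio = 4.253/1.055 ≈ 4.03.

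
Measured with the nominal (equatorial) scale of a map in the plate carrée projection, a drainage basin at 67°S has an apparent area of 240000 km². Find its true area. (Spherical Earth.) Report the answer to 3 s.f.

In the plate carrée (x = Rλ, y = Rφ), meridians are true-scale (h = 1) and parallels are stretched by k = sec φ.
Areal scale = h·k = 1 × sec φ; at 67°, h = 1.000, k = 2.559, so h·k = 2.559.
True area = apparent / (areal scale) = 240000 / 2.559 ≈ 93800 km².

93800 km²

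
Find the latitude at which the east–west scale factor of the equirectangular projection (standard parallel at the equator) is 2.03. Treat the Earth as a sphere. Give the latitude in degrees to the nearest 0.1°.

60.5°

Plate carrée: h = 1, k = sec φ along parallels.
sec φ = 2.03  ⇒  cos φ = 0.4926  ⇒  φ ≈ 60.5°.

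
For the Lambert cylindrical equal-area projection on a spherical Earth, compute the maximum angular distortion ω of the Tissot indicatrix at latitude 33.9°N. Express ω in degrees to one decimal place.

The Lambert cylindrical equal-area projection is the cylindrical equal-area projection with its standard parallel at the equator (φ₀ = 0). A cylindrical equal-area projection with standard parallel φ₀ has meridian scale h = cos φ / cos φ₀ and parallel scale k = cos φ₀ / cos φ (so areas are preserved, h·k = 1).
At 33.9°: h = 0.8300, k = 1.205; principal scales a = 1.205, b = 0.8300.
sin(ω/2) = (a − b)/(a + b) = 0.3748/2.035 = 0.1842, so ω = 2 arcsin(0.1842) ≈ 21.2°.

21.2°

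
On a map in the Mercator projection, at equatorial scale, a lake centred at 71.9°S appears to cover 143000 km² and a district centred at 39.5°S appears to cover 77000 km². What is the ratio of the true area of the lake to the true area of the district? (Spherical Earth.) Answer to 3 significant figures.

On Mercator the areal scale is sec²φ, so true area = apparent × cos²φ.
True area of lake: 143000 × cos²(71.9°) = 143000 × 0.09652 = 13800 km².
True area of district: 77000 × cos²(39.5°) = 77000 × 0.5954 = 45850 km².
Ratio = 13800 / 45850 ≈ 0.301.

0.301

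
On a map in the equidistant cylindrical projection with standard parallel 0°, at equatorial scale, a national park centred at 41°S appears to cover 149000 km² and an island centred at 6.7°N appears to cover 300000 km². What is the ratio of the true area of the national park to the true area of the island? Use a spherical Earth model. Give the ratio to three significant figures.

On the plate carrée, areal scale = h·k = 1 × sec φ, so true area = apparent × cos φ.
True area of national park: 149000 × cos(41°) = 149000 × 0.7547 = 112500 km².
True area of island: 300000 × cos(6.7°) = 300000 × 0.9932 = 298000 km².
Ratio = 112500 / 298000 ≈ 0.377.

0.377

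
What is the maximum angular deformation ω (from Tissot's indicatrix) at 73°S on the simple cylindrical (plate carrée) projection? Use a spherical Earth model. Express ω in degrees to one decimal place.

In the plate carrée (x = Rλ, y = Rφ), meridians are true-scale (h = 1) and parallels are stretched by k = sec φ.
At 73°: h = 1.000, k = 3.420; principal scales a = 3.420, b = 1.000.
sin(ω/2) = (a − b)/(a + b) = 2.420/4.420 = 0.5475, so ω = 2 arcsin(0.5475) ≈ 66.4°.

66.4°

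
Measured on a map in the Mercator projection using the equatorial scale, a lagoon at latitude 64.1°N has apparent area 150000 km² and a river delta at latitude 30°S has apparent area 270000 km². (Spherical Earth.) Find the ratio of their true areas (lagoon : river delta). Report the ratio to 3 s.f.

0.141

Since Mercator area scale is 1/cos²φ, the true area equals the apparent area multiplied by cos²φ.
True area of lagoon: 150000 × cos²(64.1°) = 150000 × 0.1908 = 28620 km².
True area of river delta: 270000 × cos²(30°) = 270000 × 0.7500 = 202500 km².
Ratio = 28620 / 202500 ≈ 0.141.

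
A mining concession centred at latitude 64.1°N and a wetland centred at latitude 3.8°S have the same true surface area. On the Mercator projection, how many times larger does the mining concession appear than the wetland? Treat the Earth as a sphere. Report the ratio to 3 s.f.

Mercator areal scale is sec²φ.
At 64.1°: sec²(64.1°) = 1/0.4368² = 5.241.
At 3.8°: sec²(3.8°) = 1/0.9978² = 1.004.
Ratio = 5.241/1.004 = cos²(3.8°)/cos²(64.1°) ≈ 5.22.

5.22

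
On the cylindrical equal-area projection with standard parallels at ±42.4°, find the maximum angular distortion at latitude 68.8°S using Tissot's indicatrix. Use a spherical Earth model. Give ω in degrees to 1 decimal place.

A cylindrical equal-area projection with standard parallel φ₀ has meridian scale h = cos φ / cos φ₀ and parallel scale k = cos φ₀ / cos φ (so areas are preserved, h·k = 1).
At 68.8°: h = 0.4897, k = 2.042; principal scales a = 2.042, b = 0.4897.
sin(ω/2) = (a − b)/(a + b) = 1.552/2.532 = 0.6132, so ω = 2 arcsin(0.6132) ≈ 75.6°.

75.6°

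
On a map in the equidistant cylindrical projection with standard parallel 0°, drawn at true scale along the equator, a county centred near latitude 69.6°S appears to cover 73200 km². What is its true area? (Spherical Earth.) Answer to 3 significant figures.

25500 km²

In the plate carrée (x = Rλ, y = Rφ), meridians are true-scale (h = 1) and parallels are stretched by k = sec φ.
Areal scale = h·k = 1 × sec φ; at 69.6°, h = 1.000, k = 2.869, so h·k = 2.869.
True area = apparent / (areal scale) = 73200 / 2.869 ≈ 25500 km².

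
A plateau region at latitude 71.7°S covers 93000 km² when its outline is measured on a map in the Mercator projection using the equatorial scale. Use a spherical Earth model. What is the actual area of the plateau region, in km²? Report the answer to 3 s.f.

9170 km²

The Mercator projection is conformal; its linear scale factor is the same in every direction and equals sec φ = 1/cos φ.
Areal scale = k² = sec²φ = 1/cos²(71.7°) = 1/0.3140² = 10.14.
True area = apparent / (areal scale) = 93000 / 10.14 ≈ 9170 km².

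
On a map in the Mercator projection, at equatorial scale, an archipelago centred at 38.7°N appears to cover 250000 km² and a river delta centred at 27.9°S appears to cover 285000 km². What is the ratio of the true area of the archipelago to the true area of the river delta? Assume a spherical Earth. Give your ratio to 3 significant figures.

0.684

Mercator's areal exaggeration is sec²φ; hence true area = (apparent area) · cos²φ.
True area of archipelago: 250000 × cos²(38.7°) = 250000 × 0.6091 = 152300 km².
True area of river delta: 285000 × cos²(27.9°) = 285000 × 0.7810 = 222600 km².
Ratio = 152300 / 222600 ≈ 0.684.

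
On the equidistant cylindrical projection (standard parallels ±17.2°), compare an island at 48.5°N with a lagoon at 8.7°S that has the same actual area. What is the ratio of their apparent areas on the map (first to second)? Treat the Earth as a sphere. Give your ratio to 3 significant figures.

1.49

The equidistant cylindrical projection with φ₀ = 17.2° has h = 1 (meridians true) and k = cos φ₀ / cos φ along parallels.
Areal scale at 48.5°: h·k = 1.000 × 1.442 = 1.442.
Areal scale at 8.7°: h·k = 1.000 × 0.9664 = 0.9664.
Ratio = 1.442/0.9664 ≈ 1.49.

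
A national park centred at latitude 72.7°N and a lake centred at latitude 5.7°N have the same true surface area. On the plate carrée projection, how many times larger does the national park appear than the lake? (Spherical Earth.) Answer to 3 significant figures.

3.35

In the plate carrée (x = Rλ, y = Rφ), meridians are true-scale (h = 1) and parallels are stretched by k = sec φ.
Areal scale at 72.7°: h·k = 1.000 × 3.363 = 3.363.
Areal scale at 5.7°: h·k = 1.000 × 1.005 = 1.005.
Ratio = 3.363/1.005 ≈ 3.35.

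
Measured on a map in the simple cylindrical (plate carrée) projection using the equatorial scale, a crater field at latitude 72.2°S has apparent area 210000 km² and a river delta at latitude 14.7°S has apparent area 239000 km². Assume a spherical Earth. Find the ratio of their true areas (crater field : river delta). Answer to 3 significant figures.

Plate carrée has h = 1 and k = sec φ, giving areal scale sec φ; true area = (apparent area) · cos φ.
True area of crater field: 210000 × cos(72.2°) = 210000 × 0.3057 = 64200 km².
True area of river delta: 239000 × cos(14.7°) = 239000 × 0.9673 = 231200 km².
Ratio = 64200 / 231200 ≈ 0.278.

0.278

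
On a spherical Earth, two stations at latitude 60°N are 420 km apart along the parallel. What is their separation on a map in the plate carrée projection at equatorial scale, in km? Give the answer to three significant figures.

840 km

For the equirectangular projection with φ₀ = 0 (plate carrée), h = 1 along meridians and k = sec φ along parallels.
Along the parallel, k = sec 60° = 1/0.5000 = 2.000.
Map distance = 420 × 2.000 ≈ 840 km.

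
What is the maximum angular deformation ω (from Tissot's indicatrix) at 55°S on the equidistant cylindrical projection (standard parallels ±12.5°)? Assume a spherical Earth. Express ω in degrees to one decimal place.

30.1°

In the equirectangular projection with standard parallel φ₀ = 12.5° (x = Rλ cos φ₀, y = Rφ), meridians are true-scale (h = 1) and the parallel scale is k = cos φ₀ / cos φ.
At 55°: h = 1.000, k = 1.702; principal scales a = 1.702, b = 1.000.
sin(ω/2) = (a − b)/(a + b) = 0.7021/2.702 = 0.2598, so ω = 2 arcsin(0.2598) ≈ 30.1°.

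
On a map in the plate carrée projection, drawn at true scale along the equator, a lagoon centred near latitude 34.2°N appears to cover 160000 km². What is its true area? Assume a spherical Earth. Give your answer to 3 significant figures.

Plate carrée maps x = Rλ, y = Rφ. The meridian scale is h = 1 and the parallel scale is k = 1/cos φ = sec φ.
Areal scale = h·k = 1 × sec φ; at 34.2°, h = 1.000, k = 1.209, so h·k = 1.209.
True area = apparent / (areal scale) = 160000 / 1.209 ≈ 132000 km².

132000 km²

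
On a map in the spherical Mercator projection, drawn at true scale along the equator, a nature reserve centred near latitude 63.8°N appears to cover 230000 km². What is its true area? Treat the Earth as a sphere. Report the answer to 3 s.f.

44800 km²

The Mercator projection is conformal; its linear scale factor is the same in every direction and equals sec φ = 1/cos φ.
Areal scale = k² = sec²φ = 1/cos²(63.8°) = 1/0.4415² = 5.130.
True area = apparent / (areal scale) = 230000 / 5.130 ≈ 44800 km².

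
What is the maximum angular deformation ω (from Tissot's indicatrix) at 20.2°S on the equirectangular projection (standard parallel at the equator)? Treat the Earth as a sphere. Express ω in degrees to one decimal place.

In the plate carrée (x = Rλ, y = Rφ), meridians are true-scale (h = 1) and parallels are stretched by k = sec φ.
At 20.2°: h = 1.000, k = 1.066; principal scales a = 1.066, b = 1.000.
sin(ω/2) = (a − b)/(a + b) = 0.06554/2.066 = 0.03173, so ω = 2 arcsin(0.03173) ≈ 3.6°.

3.6°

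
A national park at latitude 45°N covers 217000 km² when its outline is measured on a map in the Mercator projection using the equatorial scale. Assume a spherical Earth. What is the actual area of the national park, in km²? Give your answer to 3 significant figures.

The Mercator projection is conformal; its linear scale factor is the same in every direction and equals sec φ = 1/cos φ.
Areal scale = k² = sec²φ = 1/cos²(45°) = 1/0.7071² = 2.000.
True area = apparent / (areal scale) = 217000 / 2.000 ≈ 109000 km².

109000 km²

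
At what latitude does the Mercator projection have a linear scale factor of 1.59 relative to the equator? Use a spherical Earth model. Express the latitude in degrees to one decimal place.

Mercator scale is k = sec φ = 1/cos φ.
1/cos φ = 1.59  ⇒  cos φ = 0.6289  ⇒  φ = arccos(0.6289) ≈ 51.0°.

51.0°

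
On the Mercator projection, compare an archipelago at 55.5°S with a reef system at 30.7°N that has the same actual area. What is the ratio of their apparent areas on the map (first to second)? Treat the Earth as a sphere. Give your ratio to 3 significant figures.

2.30

Mercator is conformal with k = sec φ, so areal scale = k² = sec²φ.
At 55.5°: sec²(55.5°) = 1/0.5664² = 3.117.
At 30.7°: sec²(30.7°) = 1/0.8599² = 1.353.
Ratio = 3.117/1.353 = cos²(30.7°)/cos²(55.5°) ≈ 2.30.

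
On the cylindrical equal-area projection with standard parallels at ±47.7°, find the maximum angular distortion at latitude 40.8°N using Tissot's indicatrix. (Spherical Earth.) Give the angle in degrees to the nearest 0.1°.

13.4°

A cylindrical equal-area projection with standard parallel φ₀ has meridian scale h = cos φ / cos φ₀ and parallel scale k = cos φ₀ / cos φ (so areas are preserved, h·k = 1).
At 40.8°: h = 1.125, k = 0.8891; principal scales a = 1.125, b = 0.8891.
sin(ω/2) = (a − b)/(a + b) = 0.2357/2.014 = 0.1171, so ω = 2 arcsin(0.1171) ≈ 13.4°.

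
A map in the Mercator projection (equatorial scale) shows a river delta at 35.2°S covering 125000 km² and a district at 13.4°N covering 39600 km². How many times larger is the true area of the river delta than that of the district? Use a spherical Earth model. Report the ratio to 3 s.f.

2.23

On Mercator the areal scale is sec²φ, so true area = apparent × cos²φ.
True area of river delta: 125000 × cos²(35.2°) = 125000 × 0.6677 = 83470 km².
True area of district: 39600 × cos²(13.4°) = 39600 × 0.9463 = 37470 km².
Ratio = 83470 / 37470 ≈ 2.23.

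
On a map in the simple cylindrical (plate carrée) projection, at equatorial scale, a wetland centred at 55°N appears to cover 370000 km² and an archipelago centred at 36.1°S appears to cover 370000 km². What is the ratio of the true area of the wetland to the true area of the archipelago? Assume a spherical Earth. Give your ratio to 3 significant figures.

Plate carrée has h = 1 and k = sec φ, giving areal scale sec φ; true area = (apparent area) · cos φ.
True area of wetland: 370000 × cos(55°) = 370000 × 0.5736 = 212200 km².
True area of archipelago: 370000 × cos(36.1°) = 370000 × 0.8080 = 299000 km².
Ratio = 212200 / 299000 ≈ 0.710.

0.710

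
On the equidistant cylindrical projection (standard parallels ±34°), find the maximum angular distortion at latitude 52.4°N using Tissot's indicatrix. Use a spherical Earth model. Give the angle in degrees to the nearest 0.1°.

With standard parallel φ₀ = 34°, the equirectangular projection gives x = Rλ cos φ₀, y = Rφ, so h = 1 and k = cos 34° / cos φ.
At 52.4°: h = 1.000, k = 1.359; principal scales a = 1.359, b = 1.000.
sin(ω/2) = (a − b)/(a + b) = 0.3588/2.359 = 0.1521, so ω = 2 arcsin(0.1521) ≈ 17.5°.

17.5°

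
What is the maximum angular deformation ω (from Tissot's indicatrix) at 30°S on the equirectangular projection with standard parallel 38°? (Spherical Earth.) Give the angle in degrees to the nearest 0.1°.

5.4°

In the equirectangular projection with standard parallel φ₀ = 38° (x = Rλ cos φ₀, y = Rφ), meridians are true-scale (h = 1) and the parallel scale is k = cos φ₀ / cos φ.
At 30°: h = 1.000, k = 0.9099; principal scales a = 1.000, b = 0.9099.
sin(ω/2) = (a − b)/(a + b) = 0.09008/1.910 = 0.04717, so ω = 2 arcsin(0.04717) ≈ 5.4°.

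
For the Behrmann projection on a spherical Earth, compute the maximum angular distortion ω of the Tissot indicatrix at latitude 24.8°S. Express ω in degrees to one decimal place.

The Behrmann projection is cylindrical equal-area with φ₀ = 30°. For cylindrical equal-area with standard parallel φ₀, h = cos φ / cos φ₀ and k = cos φ₀ / cos φ, so h·k = 1.
At 24.8°: h = 1.048, k = 0.9540; principal scales a = 1.048, b = 0.9540.
sin(ω/2) = (a − b)/(a + b) = 0.09420/2.002 = 0.04705, so ω = 2 arcsin(0.04705) ≈ 5.4°.

5.4°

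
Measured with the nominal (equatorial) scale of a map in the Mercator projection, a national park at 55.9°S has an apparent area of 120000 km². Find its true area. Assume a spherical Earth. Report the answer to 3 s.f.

Mercator is conformal, so the point scale is isotropic: h = k = sec φ = 1/cos φ.
Areal scale = k² = sec²φ = 1/cos²(55.9°) = 1/0.5606² = 3.182.
True area = apparent / (areal scale) = 120000 / 3.182 ≈ 37700 km².

37700 km²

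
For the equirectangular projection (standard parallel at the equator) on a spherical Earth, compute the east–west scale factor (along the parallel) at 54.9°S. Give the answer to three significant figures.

1.74

For the equirectangular projection with φ₀ = 0 (plate carrée), h = 1 along meridians and k = sec φ along parallels.
k = 1/cos 54.9° = 1/0.5750 = 1.739.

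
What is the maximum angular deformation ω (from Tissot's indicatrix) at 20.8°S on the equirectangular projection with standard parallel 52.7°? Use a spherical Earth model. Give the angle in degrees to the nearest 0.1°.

In the equirectangular projection with standard parallel φ₀ = 52.7° (x = Rλ cos φ₀, y = Rφ), meridians are true-scale (h = 1) and the parallel scale is k = cos φ₀ / cos φ.
At 20.8°: h = 1.000, k = 0.6482; principal scales a = 1.000, b = 0.6482.
sin(ω/2) = (a − b)/(a + b) = 0.3518/1.648 = 0.2134, so ω = 2 arcsin(0.2134) ≈ 24.6°.

24.6°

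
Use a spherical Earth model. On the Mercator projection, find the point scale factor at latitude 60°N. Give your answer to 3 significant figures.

For Mercator, h = k = sec φ (a conformal cylindrical projection has a single point scale, 1/cos φ).
k = 1/cos 60° = 1/0.5000 = 2.000.

2.00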